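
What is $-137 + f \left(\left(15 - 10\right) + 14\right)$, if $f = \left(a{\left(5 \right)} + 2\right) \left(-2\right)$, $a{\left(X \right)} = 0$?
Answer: $-213$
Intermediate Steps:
$f = -4$ ($f = \left(0 + 2\right) \left(-2\right) = 2 \left(-2\right) = -4$)
$-137 + f \left(\left(15 - 10\right) + 14\right) = -137 - 4 \left(\left(15 - 10\right) + 14\right) = -137 - 4 \left(5 + 14\right) = -137 - 76 = -213$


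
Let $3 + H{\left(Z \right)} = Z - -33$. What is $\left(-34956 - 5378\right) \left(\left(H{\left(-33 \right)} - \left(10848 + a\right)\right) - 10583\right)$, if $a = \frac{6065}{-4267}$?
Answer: $\frac{3688657759542}{4267} \approx 8.6446 \cdot 10^{8}$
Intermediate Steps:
$a = - \frac{6065}{4267}$ ($a = 6065 \left(- \frac{1}{4267}\right) = - \frac{6065}{4267} \approx -1.4214$)
$H{\left(Z \right)} = 30 + Z$ ($H{\left(Z \right)} = -3 + \left(Z - -33\right) = -3 + \left(Z + 33\right) = -3 + \left(33 + Z\right) = 30 + Z$)
$\left(-34956 - 5378\right) \left(\left(H{\left(-33 \right)} - \left(10848 + a\right)\right) - 10583\right) = \left(-34956 - 5378\right) \left(\left(\left(30 - 33\right) - \left(10848 - \frac{6065}{4267}\right)\right) - 10583\right) = - 40334 \left(\left(-3 - \frac{46282351}{4267}\right) - 10583\right) = - 40334 \left(- \frac{46295152}{4267} - 10583\right) = \left(-40334\right) \left(- \frac{91452813}{4267}\right) = \frac{3688657759542}{4267}$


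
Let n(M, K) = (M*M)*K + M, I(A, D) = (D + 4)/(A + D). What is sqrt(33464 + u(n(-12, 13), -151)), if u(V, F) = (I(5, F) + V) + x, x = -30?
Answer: sqrt(752348366)/146 ≈ 187.87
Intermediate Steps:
I(A, D) = (4 + D)/(A + D)
n(M, K) = M + K*M**2 (n(M, K) = M**2*K + M = K*M**2 + M = M + K*M**2)
u(V, F) = -30 + V + (4 + F)/(5 + F) (u(V, F) = ((4 + F)/(5 + F) + V) - 30 = (V + (4 + F)/(5 + F)) - 30 = -30 + V + (4 + F)/(5 + F))
sqrt(33464 + u(n(-12, 13), -151)) = sqrt(33464 + (4 - 151 + (-30 - 12*(1 + 13*(-12)))*(5 - 151))/(5 - 151)) = sqrt(33464 + (4 - 151 + (-30 - 12*(1 - 156))*(-146))/(-146)) = sqrt(33464 - (4 - 151 + (-30 - 12*(-155))*(-146))/146) = sqrt(33464 - (4 - 151 + (-30 + 1860)*(-146))/146) = sqrt(33464 - (4 - 151 + 1830*(-146))/146) = sqrt(33464 - (4 - 151 - 267180)/146) = sqrt(33464 - 1/146*(-267327)) = sqrt(33464 + 267327/146) = sqrt(5153071/146) = sqrt(752348366)/146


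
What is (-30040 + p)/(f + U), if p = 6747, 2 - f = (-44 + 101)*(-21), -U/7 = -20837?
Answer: -23293/147058 ≈ -0.15839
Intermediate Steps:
U = 145859 (U = -7*(-20837) = 145859)
f = 1199 (f = 2 - (-44 + 101)*(-21) = 2 - 57*(-21) = 2 - 1*(-1197) = 2 + 1197 = 1199)
(-30040 + p)/(f + U) = (-30040 + 6747)/(1199 + 145859) = -23293/147058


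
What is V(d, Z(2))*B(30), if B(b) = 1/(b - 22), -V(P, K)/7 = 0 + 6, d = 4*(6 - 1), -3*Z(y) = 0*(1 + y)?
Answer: -21/4 ≈ -5.2500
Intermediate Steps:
Z(y) = 0 (Z(y) = -0*(1 + y) = -⅓*0 = 0)
d = 20 (d = 4*5 = 20)
V(P, K) = -42 (V(P, K) = -7*(0 + 6) = -7*6 = -42)
B(b) = 1/(-22 + b)
V(d, Z(2))*B(30) = -42/(-22 + 30) = -42/8 = -42*⅛ = -21/4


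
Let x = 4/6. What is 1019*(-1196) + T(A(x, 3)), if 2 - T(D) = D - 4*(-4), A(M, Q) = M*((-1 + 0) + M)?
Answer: -10968640/9 ≈ -1.2187e+6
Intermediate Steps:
x = ⅔ (x = 4*(⅙) = ⅔ ≈ 0.66667)
A(M, Q) = M*(-1 + M)
T(D) = -14 - D (T(D) = 2 - (D - 4*(-4)) = 2 - (D + 16) = 2 - (16 + D) = 2 + (-16 - D) = -14 - D)
1019*(-1196) + T(A(x, 3)) = 1019*(-1196) + (-14 - 2*(-1 + ⅔)/3) = -1218724 + (-14 - 2*(-1)/(3*3)) = -1218724 + (-14 - 1*(-2/9)) = -1218724 + (-14 + 2/9) = -1218724 - 124/9 = -10968640/9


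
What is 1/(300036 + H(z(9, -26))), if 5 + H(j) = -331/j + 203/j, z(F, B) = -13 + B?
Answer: 39/11701337 ≈ 3.3330e-6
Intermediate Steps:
H(j) = -5 - 128/j (H(j) = -5 + (-331/j + 203/j) = -5 - 128/j)
1/(300036 + H(z(9, -26))) = 1/(300036 + (-5 - 128/(-13 - 26))) = 1/(300036 + (-5 - 128/(-39))) = 1/(300036 + (-5 - 128*(-1/39))) = 1/(300036 + (-5 + 128/39)) = 1/(300036 - 67/39) = 1/(11701337/39) = 39/11701337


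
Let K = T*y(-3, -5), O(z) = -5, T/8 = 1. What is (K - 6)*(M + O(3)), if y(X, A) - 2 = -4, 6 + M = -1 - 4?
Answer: 352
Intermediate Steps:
M = -11 (M = -6 + (-1 - 4) = -6 - 5 = -11)
T = 8 (T = 8*1 = 8)
y(X, A) = -2 (y(X, A) = 2 - 4 = -2)
K = -16 (K = 8*(-2) = -16)
(K - 6)*(M + O(3)) = (-16 - 6)*(-11 - 5) = -22*(-16) = 352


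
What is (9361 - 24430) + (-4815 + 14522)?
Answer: -5362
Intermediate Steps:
(9361 - 24430) + (-4815 + 14522) = -15069 + 9707 = -5362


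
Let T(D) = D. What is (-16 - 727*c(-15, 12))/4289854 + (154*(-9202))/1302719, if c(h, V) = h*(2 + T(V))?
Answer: -267287325273/254021559683 ≈ -1.0522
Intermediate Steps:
c(h, V) = h*(2 + V)
(-16 - 727*c(-15, 12))/4289854 + (154*(-9202))/1302719 = (-16 - (-10905)*(2 + 12))/4289854 + (154*(-9202))/1302719 = (-16 - (-10905)*14)*(1/4289854) - 1417108*1/1302719 = (-16 - 727*(-210))*(1/4289854) - 128828/118429 = (-16 + 152670)*(1/4289854) - 128828/118429 = 152654*(1/4289854) - 128828/118429 = 76327/2144927 - 128828/118429 = -267287325273/254021559683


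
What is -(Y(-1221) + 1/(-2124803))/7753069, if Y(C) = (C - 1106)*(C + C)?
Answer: -12074265290801/16473744270407 ≈ -0.73294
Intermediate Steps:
Y(C) = 2*C*(-1106 + C) (Y(C) = (-1106 + C)*(2*C) = 2*C*(-1106 + C))
-(Y(-1221) + 1/(-2124803))/7753069 = -(2*(-1221)*(-1106 - 1221) + 1/(-2124803))/7753069 = -(2*(-1221)*(-2327) - 1/2124803)/7753069 = -(5682534 - 1/2124803)/7753069 = -12074265290801/(2124803*7753069) = -1*12074265290801/16473744270407 = -12074265290801/16473744270407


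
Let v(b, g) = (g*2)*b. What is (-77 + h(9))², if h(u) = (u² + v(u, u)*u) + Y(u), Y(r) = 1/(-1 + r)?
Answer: 136819809/64 ≈ 2.1378e+6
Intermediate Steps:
v(b, g) = 2*b*g (v(b, g) = (2*g)*b = 2*b*g)
h(u) = u² + 1/(-1 + u) + 2*u³ (h(u) = (u² + (2*u*u)*u) + 1/(-1 + u) = (u² + (2*u²)*u) + 1/(-1 + u) = (u² + 2*u³) + 1/(-1 + u) = u² + 1/(-1 + u) + 2*u³)
(-77 + h(9))² = (-77 + (1 + 9²*(1 + 2*9)*(-1 + 9))/(-1 + 9))² = (-77 + (1 + 81*(1 + 18)*8)/8)² = (-77 + (1 + 81*19*8)/8)² = (-77 + (1 + 12312)/8)² = (-77 + (⅛)*12313)² = (-77 + 12313/8)² = (11697/8)² = 136819809/64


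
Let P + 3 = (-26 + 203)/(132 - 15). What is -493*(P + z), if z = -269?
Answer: 5200657/39 ≈ 1.3335e+5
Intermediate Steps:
P = -58/39 (P = -3 + (-26 + 203)/(132 - 15) = -3 + 177/117 = -3 + 177*(1/117) = -3 + 59/39 = -58/39 ≈ -1.4872)
-493*(P + z) = -493*(-58/39 - 269) = -493*(-10549/39) = 5200657/39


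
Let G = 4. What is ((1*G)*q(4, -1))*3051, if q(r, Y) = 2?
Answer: 24408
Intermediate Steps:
((1*G)*q(4, -1))*3051 = ((1*4)*2)*3051 = (4*2)*3051 = 8*3051 = 24408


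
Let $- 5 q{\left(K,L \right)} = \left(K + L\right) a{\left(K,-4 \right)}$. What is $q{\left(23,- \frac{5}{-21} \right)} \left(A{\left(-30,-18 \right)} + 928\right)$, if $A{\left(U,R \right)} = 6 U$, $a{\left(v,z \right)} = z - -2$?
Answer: $\frac{730048}{105} \approx 6952.8$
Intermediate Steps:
$a{\left(v,z \right)} = 2 + z$ ($a{\left(v,z \right)} = z + 2 = 2 + z$)
$q{\left(K,L \right)} = \frac{2 K}{5} + \frac{2 L}{5}$ ($q{\left(K,L \right)} = - \frac{\left(K + L\right) \left(2 - 4\right)}{5} = - \frac{\left(K + L\right) \left(-2\right)}{5} = - \frac{- 2 K - 2 L}{5} = \frac{2 K}{5} + \frac{2 L}{5}$)
$q{\left(23,- \frac{5}{-21} \right)} \left(A{\left(-30,-18 \right)} + 928\right) = \left(\frac{2}{5} \cdot 23 + \frac{2 \left(- \frac{5}{-21}\right)}{5}\right) \left(6 \left(-30\right) + 928\right) = \left(\frac{46}{5} + \frac{2 \left(\left(-5\right) \left(- \frac{1}{21}\right)\right)}{5}\right) \left(-180 + 928\right) = \left(\frac{46}{5} + \frac{2}{5} \cdot \frac{5}{21}\right) 748 = \left(\frac{46}{5} + \frac{2}{21}\right) 748 = \frac{976}{105} \cdot 748 = \frac{730048}{105}$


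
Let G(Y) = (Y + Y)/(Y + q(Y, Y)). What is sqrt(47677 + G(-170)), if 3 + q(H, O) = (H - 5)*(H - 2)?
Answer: sqrt(42700718635553)/29927 ≈ 218.35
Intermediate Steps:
q(H, O) = -3 + (-5 + H)*(-2 + H) (q(H, O) = -3 + (H - 5)*(H - 2) = -3 + (-5 + H)*(-2 + H))
G(Y) = 2*Y/(7 + Y**2 - 6*Y) (G(Y) = (Y + Y)/(Y + (7 + Y**2 - 7*Y)) = (2*Y)/(7 + Y**2 - 6*Y) = 2*Y/(7 + Y**2 - 6*Y))
sqrt(47677 + G(-170)) = sqrt(47677 + 2*(-170)/(7 + (-170)**2 - 6*(-170))) = sqrt(47677 + 2*(-170)/(7 + 28900 + 1020)) = sqrt(47677 + 2*(-170)/29927) = sqrt(47677 + 2*(-170)*(1/29927)) = sqrt(47677 - 340/29927) = sqrt(1426829239/29927) = sqrt(42700718635553)/29927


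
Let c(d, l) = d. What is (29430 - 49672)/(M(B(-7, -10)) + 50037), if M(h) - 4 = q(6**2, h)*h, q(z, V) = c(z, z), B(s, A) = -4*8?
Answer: -20242/48889 ≈ -0.41404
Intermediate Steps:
B(s, A) = -32
q(z, V) = z
M(h) = 4 + 36*h (M(h) = 4 + 6**2*h = 4 + 36*h)
(29430 - 49672)/(M(B(-7, -10)) + 50037) = (29430 - 49672)/((4 + 36*(-32)) + 50037) = -20242/((4 - 1152) + 50037) = -20242/(-1148 + 50037) = -20242/48889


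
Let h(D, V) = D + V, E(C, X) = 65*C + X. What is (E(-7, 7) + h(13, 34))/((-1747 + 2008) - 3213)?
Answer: 401/2952 ≈ 0.13584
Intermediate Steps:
E(C, X) = X + 65*C
(E(-7, 7) + h(13, 34))/((-1747 + 2008) - 3213) = ((7 + 65*(-7)) + (13 + 34))/((-1747 + 2008) - 3213) = ((7 - 455) + 47)/(261 - 3213) = (-448 + 47)/(-2952) = -401*(-1/2952) = 401/2952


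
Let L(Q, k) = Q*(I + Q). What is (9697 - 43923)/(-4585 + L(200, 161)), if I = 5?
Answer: -34226/36415 ≈ -0.93989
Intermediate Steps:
L(Q, k) = Q*(5 + Q)
(9697 - 43923)/(-4585 + L(200, 161)) = (9697 - 43923)/(-4585 + 200*(5 + 200)) = -34226/(-4585 + 200*205) = -34226/(-4585 + 41000) = -34226/36415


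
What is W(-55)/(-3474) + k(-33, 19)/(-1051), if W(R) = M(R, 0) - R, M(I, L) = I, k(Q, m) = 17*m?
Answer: -323/1051 ≈ -0.30733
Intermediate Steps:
W(R) = 0 (W(R) = R - R = 0)
W(-55)/(-3474) + k(-33, 19)/(-1051) = 0/(-3474) + (17*19)/(-1051) = 0*(-1/3474) + 323*(-1/1051) = 0 - 323/1051 = -323/1051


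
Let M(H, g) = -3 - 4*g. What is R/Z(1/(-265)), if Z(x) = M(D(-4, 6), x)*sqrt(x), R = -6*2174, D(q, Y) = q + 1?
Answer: -3456660*I*sqrt(265)/791 ≈ -71138.0*I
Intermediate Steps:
D(q, Y) = 1 + q
R = -13044
Z(x) = sqrt(x)*(-3 - 4*x) (Z(x) = (-3 - 4*x)*sqrt(x) = sqrt(x)*(-3 - 4*x))
R/Z(1/(-265)) = -13044*(-I*sqrt(265)/(-3 - 4/(-265))) = -13044*(-I*sqrt(265)/(-3 - 4*(-1/265))) = -13044*(-I*sqrt(265)/(-3 + 4/265)) = -13044*265*I*sqrt(265)/791 = -3456660*I*sqrt(265)/791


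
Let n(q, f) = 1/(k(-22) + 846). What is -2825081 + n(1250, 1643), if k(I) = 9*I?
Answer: -1830652487/648 ≈ -2.8251e+6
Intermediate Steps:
n(q, f) = 1/648 (n(q, f) = 1/(9*(-22) + 846) = 1/(-198 + 846) = 1/648)
-2825081 + n(1250, 1643) = -2825081 + 1/648 = -1830652487/648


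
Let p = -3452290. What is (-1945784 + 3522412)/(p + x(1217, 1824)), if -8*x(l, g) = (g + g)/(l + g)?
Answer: -2397262874/5249207173 ≈ -0.45669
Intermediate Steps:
x(l, g) = -g/(4*(g + l)) (x(l, g) = -(g + g)/(8*(l + g)) = -2*g/(8*(g + l)) = -g/(4*(g + l)))
(-1945784 + 3522412)/(p + x(1217, 1824)) = (-1945784 + 3522412)/(-3452290 - 1*1824/(4*1824 + 4*1217)) = 1576628/(-3452290 - 1*1824/(7296 + 4868)) = 1576628/(-3452290 - 1*1824/12164) = 1576628/(-3452290 - 1*1824*1/12164) = 1576628/(-3452290 - 456/3041) = 1576628/(-10498414346/3041) = 1576628*(-3041/10498414346) = -2397262874/5249207173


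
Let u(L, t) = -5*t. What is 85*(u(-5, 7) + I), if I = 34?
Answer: -85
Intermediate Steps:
85*(u(-5, 7) + I) = 85*(-5*7 + 34) = 85*(-35 + 34) = 85*(-1) = -85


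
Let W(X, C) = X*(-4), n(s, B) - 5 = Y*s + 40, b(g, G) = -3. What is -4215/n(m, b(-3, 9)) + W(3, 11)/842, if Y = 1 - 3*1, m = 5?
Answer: -354945/2947 ≈ -120.44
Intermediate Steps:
Y = -2 (Y = 1 - 3 = -2)
n(s, B) = 45 - 2*s (n(s, B) = 5 + (-2*s + 40) = 5 + (40 - 2*s) = 45 - 2*s)
W(X, C) = -4*X
-4215/n(m, b(-3, 9)) + W(3, 11)/842 = -4215/(45 - 2*5) - 4*3/842 = -4215/(45 - 10) - 12*1/842 = -4215/35 - 6/421 = -4215*1/35 - 6/421 = -843/7 - 6/421 = -354945/2947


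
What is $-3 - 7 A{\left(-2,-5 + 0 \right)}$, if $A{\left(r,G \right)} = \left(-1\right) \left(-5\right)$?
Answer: $-38$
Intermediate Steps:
$A{\left(r,G \right)} = 5$
$-3 - 7 A{\left(-2,-5 + 0 \right)} = -3 - 35 = -38$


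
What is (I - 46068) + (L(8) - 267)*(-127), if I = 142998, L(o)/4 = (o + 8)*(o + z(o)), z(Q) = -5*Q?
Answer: 390935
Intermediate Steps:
L(o) = -16*o*(8 + o) (L(o) = 4*((o + 8)*(o - 5*o)) = 4*((8 + o)*(-4*o)) = 4*(-4*o*(8 + o)) = -16*o*(8 + o))
(I - 46068) + (L(8) - 267)*(-127) = (142998 - 46068) + (16*8*(-8 - 1*8) - 267)*(-127) = 96930 + (16*8*(-8 - 8) - 267)*(-127) = 96930 + (16*8*(-16) - 267)*(-127) = 96930 + (-2048 - 267)*(-127) = 96930 - 2315*(-127) = 96930 + 294005 = 390935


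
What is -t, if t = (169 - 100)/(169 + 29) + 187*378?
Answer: -4665299/66 ≈ -70686.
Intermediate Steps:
t = 4665299/66 (t = 69/198 + 70686 = 69*(1/198) + 70686 = 23/66 + 70686 = 4665299/66 ≈ 70686.)
-t = -1*4665299/66 = -4665299/66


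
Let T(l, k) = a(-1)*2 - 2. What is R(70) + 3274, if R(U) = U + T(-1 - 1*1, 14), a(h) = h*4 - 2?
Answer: 3330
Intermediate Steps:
a(h) = -2 + 4*h (a(h) = 4*h - 2 = -2 + 4*h)
T(l, k) = -14 (T(l, k) = (-2 + 4*(-1))*2 - 2 = (-2 - 4)*2 - 2 = -6*2 - 2 = -12 - 2 = -14)
R(U) = -14 + U (R(U) = U - 14 = -14 + U)
R(70) + 3274 = (-14 + 70) + 3274 = 56 + 3274 = 3330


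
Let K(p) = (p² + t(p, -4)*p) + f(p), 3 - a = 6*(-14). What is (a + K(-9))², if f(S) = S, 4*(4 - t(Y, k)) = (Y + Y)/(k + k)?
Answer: 4198401/256 ≈ 16400.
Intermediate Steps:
t(Y, k) = 4 - Y/(4*k) (t(Y, k) = 4 - (Y + Y)/(4*(k + k)) = 4 - 2*Y/(4*(2*k)) = 4 - 2*Y*1/(2*k)/4 = 4 - Y/(4*k))
a = 87 (a = 3 - 6*(-14) = 3 - 1*(-84) = 3 + 84 = 87)
K(p) = p + p² + p*(4 + p/16) (K(p) = (p² + (4 - ¼*p/(-4))*p) + p = (p² + (4 - ¼*p*(-¼))*p) + p = (p² + (4 + p/16)*p) + p = (p² + p*(4 + p/16)) + p = p + p² + p*(4 + p/16))
(a + K(-9))² = (87 + (1/16)*(-9)*(80 + 17*(-9)))² = (87 + (1/16)*(-9)*(80 - 153))² = (87 + (1/16)*(-9)*(-73))² = (87 + 657/16)² = (2049/16)² = 4198401/256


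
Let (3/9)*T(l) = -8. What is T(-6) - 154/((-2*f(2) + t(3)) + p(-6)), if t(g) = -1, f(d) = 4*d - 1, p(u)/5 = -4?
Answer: -98/5 ≈ -19.600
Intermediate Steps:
p(u) = -20 (p(u) = 5*(-4) = -20)
f(d) = -1 + 4*d
T(l) = -24 (T(l) = 3*(-8) = -24)
T(-6) - 154/((-2*f(2) + t(3)) + p(-6)) = -24 - 154/((-2*(-1 + 4*2) - 1) - 20) = -24 - 154/((-2*(-1 + 8) - 1) - 20) = -24 - 154/((-2*7 - 1) - 20) = -24 - 154/((-14 - 1) - 20) = -24 - 154/(-15 - 20) = -24 - 154/(-35) = -24 - 1/35*(-154) = -24 + 22/5 = -98/5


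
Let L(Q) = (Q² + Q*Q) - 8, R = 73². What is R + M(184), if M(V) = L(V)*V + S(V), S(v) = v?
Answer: 12463049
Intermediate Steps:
R = 5329
L(Q) = -8 + 2*Q² (L(Q) = (Q² + Q²) - 8 = 2*Q² - 8 = -8 + 2*Q²)
M(V) = V + V*(-8 + 2*V²) (M(V) = (-8 + 2*V²)*V + V = V*(-8 + 2*V²) + V = V + V*(-8 + 2*V²))
R + M(184) = 5329 + 184*(-7 + 2*184²) = 5329 + 184*(-7 + 2*33856) = 5329 + 184*(-7 + 67712) = 5329 + 184*67705 = 5329 + 12457720 = 12463049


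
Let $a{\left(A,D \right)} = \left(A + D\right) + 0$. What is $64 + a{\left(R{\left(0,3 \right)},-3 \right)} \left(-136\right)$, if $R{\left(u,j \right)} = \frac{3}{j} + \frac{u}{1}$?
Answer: $336$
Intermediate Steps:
$R{\left(u,j \right)} = u + \frac{3}{j}$ ($R{\left(u,j \right)} = \frac{3}{j} + u 1 = \frac{3}{j} + u = u + \frac{3}{j}$)
$a{\left(A,D \right)} = A + D$
$64 + a{\left(R{\left(0,3 \right)},-3 \right)} \left(-136\right) = 64 + \left(\left(0 + \frac{3}{3}\right) - 3\right) \left(-136\right) = 64 + \left(\left(0 + 3 \cdot \frac{1}{3}\right) - 3\right) \left(-136\right) = 64 + \left(\left(0 + 1\right) - 3\right) \left(-136\right) = 64 + \left(1 - 3\right) \left(-136\right) = 64 - -272 = 64 + 272 = 336$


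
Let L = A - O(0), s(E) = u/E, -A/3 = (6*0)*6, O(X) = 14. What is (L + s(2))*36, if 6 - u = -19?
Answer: -54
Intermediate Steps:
u = 25 (u = 6 - 1*(-19) = 6 + 19 = 25)
A = 0 (A = -3*6*0*6 = -0*6 = -3*0 = 0)
s(E) = 25/E
L = -14 (L = 0 - 1*14 = 0 - 14 = -14)
(L + s(2))*36 = (-14 + 25/2)*36 = -3/2*36 = -54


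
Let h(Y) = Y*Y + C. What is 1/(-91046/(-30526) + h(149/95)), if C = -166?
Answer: -137748575/22116564512 ≈ -0.0062283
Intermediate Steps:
h(Y) = -166 + Y² (h(Y) = Y*Y - 166 = Y² - 166 = -166 + Y²)
1/(-91046/(-30526) + h(149/95)) = 1/(-91046/(-30526) + (-166 + (149/95)²)) = 1/(-91046*(-1/30526) + (-166 + (149*(1/95))²)) = 1/(45523/15263 + (-166 + (149/95)²)) = 1/(45523/15263 + (-166 + 22201/9025)) = 1/(45523/15263 - 1475949/9025) = 1/(-22116564512/137748575) = -137748575/22116564512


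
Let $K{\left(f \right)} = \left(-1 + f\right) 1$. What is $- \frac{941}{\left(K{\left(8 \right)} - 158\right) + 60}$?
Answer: $\frac{941}{91} \approx 10.341$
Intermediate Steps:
$K{\left(f \right)} = -1 + f$
$- \frac{941}{\left(K{\left(8 \right)} - 158\right) + 60} = - \frac{941}{\left(\left(-1 + 8\right) - 158\right) + 60} = - \frac{941}{\left(7 - 158\right) + 60} = - \frac{941}{-151 + 60} = - \frac{941}{-91} = \left(-941\right) \left(- \frac{1}{91}\right) = \frac{941}{91}$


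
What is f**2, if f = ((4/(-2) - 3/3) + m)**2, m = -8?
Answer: 14641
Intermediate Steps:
f = 121 (f = ((4/(-2) - 3/3) - 8)**2 = ((4*(-1/2) - 3*1/3) - 8)**2 = ((-2 - 1) - 8)**2 = (-3 - 8)**2 = (-11)**2 = 121)
f**2 = 121**2 = 14641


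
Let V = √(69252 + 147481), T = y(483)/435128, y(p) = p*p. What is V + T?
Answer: 233289/435128 + √216733 ≈ 466.08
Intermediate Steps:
y(p) = p²
T = 233289/435128 (T = 483²/435128 = 233289*(1/435128) = 233289/435128 ≈ 0.53614)
V = √216733 ≈ 465.55
V + T = √216733 + 233289/435128 = 233289/435128 + √216733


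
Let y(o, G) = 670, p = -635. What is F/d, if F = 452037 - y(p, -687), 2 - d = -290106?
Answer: 64481/41444 ≈ 1.5559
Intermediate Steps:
d = 290108 (d = 2 - 1*(-290106) = 2 + 290106 = 290108)
F = 451367 (F = 452037 - 1*670 = 452037 - 670 = 451367)
F/d = 451367/290108 = 451367*(1/290108) = 64481/41444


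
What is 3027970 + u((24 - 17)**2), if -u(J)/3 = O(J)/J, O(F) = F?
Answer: 3027967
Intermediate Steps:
u(J) = -3 (u(J) = -3*J/J = -3*1 = -3)
3027970 + u((24 - 17)**2) = 3027970 - 3 = 3027967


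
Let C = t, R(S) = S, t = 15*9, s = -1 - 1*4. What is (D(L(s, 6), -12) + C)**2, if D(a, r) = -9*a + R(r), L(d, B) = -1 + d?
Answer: 31329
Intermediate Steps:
s = -5 (s = -1 - 4 = -5)
t = 135
D(a, r) = r - 9*a (D(a, r) = -9*a + r = r - 9*a)
C = 135
(D(L(s, 6), -12) + C)**2 = ((-12 - 9*(-1 - 5)) + 135)**2 = ((-12 - 9*(-6)) + 135)**2 = ((-12 + 54) + 135)**2 = (42 + 135)**2 = 177**2 = 31329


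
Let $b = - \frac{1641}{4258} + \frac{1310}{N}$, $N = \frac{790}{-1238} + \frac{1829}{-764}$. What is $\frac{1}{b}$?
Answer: $- \frac{6105678198}{2640269070451} \approx -0.0023125$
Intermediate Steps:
$N = - \frac{1433931}{472916}$ ($N = 790 \left(- \frac{1}{1238}\right) + 1829 \left(- \frac{1}{764}\right) = - \frac{395}{619} - \frac{1829}{764} = - \frac{1433931}{472916} \approx -3.0321$)
$b = - \frac{2640269070451}{6105678198}$ ($b = - \frac{1641}{4258} + \frac{1310}{- \frac{1433931}{472916}} = \left(-1641\right) \frac{1}{4258} + 1310 \left(- \frac{472916}{1433931}\right) = - \frac{1641}{4258} - \frac{619519960}{1433931} = - \frac{2640269070451}{6105678198} \approx -432.43$)
$\frac{1}{b} = \frac{1}{- \frac{2640269070451}{6105678198}} = - \frac{6105678198}{2640269070451}$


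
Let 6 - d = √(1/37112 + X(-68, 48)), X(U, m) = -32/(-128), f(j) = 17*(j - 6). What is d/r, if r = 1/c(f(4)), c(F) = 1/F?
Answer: -3/17 + 3*√9565618/630904 ≈ -0.16176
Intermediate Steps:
f(j) = -102 + 17*j (f(j) = 17*(-6 + j) = -102 + 17*j)
X(U, m) = ¼ (X(U, m) = -32*(-1/128) = ¼)
d = 6 - 3*√9565618/18556 (d = 6 - √(1/37112 + ¼) = 6 - √(9279/37112) = 6 - 3*√9565618/18556 ≈ 5.5000)
r = -34 (r = 1/(1/(-102 + 17*4)) = 1/(1/(-102 + 68)) = 1/(1/(-34)) = 1/(-1/34) = -34)
d/r = (6 - 3*√9565618/18556)/(-34) = (6 - 3*√9565618/18556)*(-1/34) = -3/17 + 3*√9565618/630904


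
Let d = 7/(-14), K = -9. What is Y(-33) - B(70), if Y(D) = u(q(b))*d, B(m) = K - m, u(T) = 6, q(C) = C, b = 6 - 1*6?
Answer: 76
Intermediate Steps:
b = 0 (b = 6 - 6 = 0)
d = -½ (d = 7*(-1/14) = -½ ≈ -0.50000)
B(m) = -9 - m
Y(D) = -3 (Y(D) = 6*(-½) = -3)
Y(-33) - B(70) = -3 - (-9 - 1*70) = -3 - (-9 - 70) = -3 - 1*(-79) = -3 + 79 = 76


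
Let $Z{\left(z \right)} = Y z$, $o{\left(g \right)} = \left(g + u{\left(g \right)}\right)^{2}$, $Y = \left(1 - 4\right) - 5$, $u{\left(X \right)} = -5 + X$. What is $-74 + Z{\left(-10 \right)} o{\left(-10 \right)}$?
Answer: $49926$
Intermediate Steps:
$Y = -8$ ($Y = -3 - 5 = -8$)
$o{\left(g \right)} = \left(-5 + 2 g\right)^{2}$ ($o{\left(g \right)} = \left(g + \left(-5 + g\right)\right)^{2} = \left(-5 + 2 g\right)^{2}$)
$Z{\left(z \right)} = - 8 z$
$-74 + Z{\left(-10 \right)} o{\left(-10 \right)} = -74 + \left(-8\right) \left(-10\right) \left(-5 + 2 \left(-10\right)\right)^{2} = -74 + 80 \left(-5 - 20\right)^{2} = -74 + 80 \left(-25\right)^{2} = -74 + 80 \cdot 625 = -74 + 50000 = 49926$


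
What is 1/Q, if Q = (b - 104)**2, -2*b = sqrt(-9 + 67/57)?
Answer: 12996/(11856 + I*sqrt(25422))**2 ≈ 9.2405e-5 - 2.4858e-6*I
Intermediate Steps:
b = -I*sqrt(25422)/114 (b = -sqrt(-9 + 67/57)/2 = -I*sqrt(25422)/114 ≈ -1.3986*I)
Q = (-104 - I*sqrt(25422)/114)**2 (Q = (-I*sqrt(25422)/114 - 104)**2 = (-104 - I*sqrt(25422)/114)**2 ≈ 10814.0 + 290.91*I)
1/Q = 1/((11856 + I*sqrt(25422))**2/12996) = 12996/(11856 + I*sqrt(25422))**2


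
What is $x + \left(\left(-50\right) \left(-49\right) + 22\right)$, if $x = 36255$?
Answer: $38727$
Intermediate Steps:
$x + \left(\left(-50\right) \left(-49\right) + 22\right) = 36255 + \left(\left(-50\right) \left(-49\right) + 22\right) = 36255 + \left(2450 + 22\right) = 36255 + 2472 = 38727$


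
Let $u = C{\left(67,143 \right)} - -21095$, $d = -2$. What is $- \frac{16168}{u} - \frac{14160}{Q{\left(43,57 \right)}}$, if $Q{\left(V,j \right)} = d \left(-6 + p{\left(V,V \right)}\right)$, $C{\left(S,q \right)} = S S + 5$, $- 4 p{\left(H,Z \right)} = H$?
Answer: $- \frac{725763736}{1714463} \approx -423.32$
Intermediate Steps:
$p{\left(H,Z \right)} = - \frac{H}{4}$
$C{\left(S,q \right)} = 5 + S^{2}$ ($C{\left(S,q \right)} = S^{2} + 5 = 5 + S^{2}$)
$Q{\left(V,j \right)} = 12 + \frac{V}{2}$ ($Q{\left(V,j \right)} = - 2 \left(-6 - \frac{V}{4}\right) = 12 + \frac{V}{2}$)
$u = 25589$ ($u = \left(5 + 67^{2}\right) - -21095 = \left(5 + 4489\right) + 21095 = 4494 + 21095 = 25589$)
$- \frac{16168}{u} - \frac{14160}{Q{\left(43,57 \right)}} = - \frac{16168}{25589} - \frac{14160}{12 + \frac{1}{2} \cdot 43} = \left(-16168\right) \frac{1}{25589} - \frac{14160}{12 + \frac{43}{2}} = - \frac{16168}{25589} - \frac{14160}{\frac{67}{2}} = - \frac{16168}{25589} - \frac{28320}{67} = - \frac{725763736}{1714463}$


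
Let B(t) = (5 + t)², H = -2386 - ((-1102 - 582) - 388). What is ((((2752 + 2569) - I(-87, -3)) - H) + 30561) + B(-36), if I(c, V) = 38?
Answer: 37119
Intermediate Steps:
H = -314 (H = -2386 - (-1684 - 388) = -2386 - 1*(-2072) = -2386 + 2072 = -314)
((((2752 + 2569) - I(-87, -3)) - H) + 30561) + B(-36) = ((((2752 + 2569) - 1*38) - 1*(-314)) + 30561) + (5 - 36)² = (((5321 - 38) + 314) + 30561) + (-31)² = ((5283 + 314) + 30561) + 961 = (5597 + 30561) + 961 = 36158 + 961 = 37119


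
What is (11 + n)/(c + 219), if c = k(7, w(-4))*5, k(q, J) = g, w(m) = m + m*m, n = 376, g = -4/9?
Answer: 3483/1951 ≈ 1.7852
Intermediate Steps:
g = -4/9 (g = -4*⅑ = -4/9 ≈ -0.44444)
w(m) = m + m²
k(q, J) = -4/9
c = -20/9 (c = -4/9*5 = -20/9 ≈ -2.2222)
(11 + n)/(c + 219) = (11 + 376)/(-20/9 + 219) = 387/(1951/9) = 387*(9/1951) = 3483/1951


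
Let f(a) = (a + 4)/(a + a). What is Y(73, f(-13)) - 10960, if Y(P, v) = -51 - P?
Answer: -11084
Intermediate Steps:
f(a) = (4 + a)/(2*a) (f(a) = (4 + a)/((2*a)) = (4 + a)*(1/(2*a)) = (4 + a)/(2*a))
Y(73, f(-13)) - 10960 = (-51 - 1*73) - 10960 = (-51 - 73) - 10960 = -124 - 10960 = -11084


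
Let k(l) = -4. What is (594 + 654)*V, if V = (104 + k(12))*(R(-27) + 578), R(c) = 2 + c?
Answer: 69014400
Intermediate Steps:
V = 55300 (V = (104 - 4)*((2 - 27) + 578) = 100*(-25 + 578) = 100*553 = 55300)
(594 + 654)*V = (594 + 654)*55300 = 1248*55300 = 69014400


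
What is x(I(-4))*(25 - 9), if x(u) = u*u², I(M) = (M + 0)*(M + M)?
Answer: 524288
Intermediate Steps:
I(M) = 2*M² (I(M) = M*(2*M) = 2*M²)
x(u) = u³
x(I(-4))*(25 - 9) = (2*(-4)²)³*(25 - 9) = (2*16)³*16 = 32³*16 = 32768*16 = 524288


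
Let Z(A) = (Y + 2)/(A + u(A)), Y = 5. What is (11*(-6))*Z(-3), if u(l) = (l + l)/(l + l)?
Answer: 231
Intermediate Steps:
u(l) = 1 (u(l) = (2*l)/((2*l)) = (2*l)*(1/(2*l)) = 1)
Z(A) = 7/(1 + A) (Z(A) = (5 + 2)/(A + 1) = 7/(1 + A))
(11*(-6))*Z(-3) = (11*(-6))*(7/(1 - 3)) = -462/(-2) = -462*(-1)/2 = -66*(-7/2) = 231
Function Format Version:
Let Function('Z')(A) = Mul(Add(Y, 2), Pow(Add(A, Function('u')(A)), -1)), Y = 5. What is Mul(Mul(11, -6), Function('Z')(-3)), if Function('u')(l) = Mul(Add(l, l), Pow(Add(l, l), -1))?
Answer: 231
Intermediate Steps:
Function('u')(l) = 1 (Function('u')(l) = Mul(Mul(2, l), Pow(Mul(2, l), -1)) = Mul(Mul(2, l), Mul(Rational(1, 2), Pow(l, -1))) = 1)
Function('Z')(A) = Mul(7, Pow(Add(1, A), -1)) (Function('Z')(A) = Mul(Add(5, 2), Pow(Add(A, 1), -1)) = Mul(7, Pow(Add(1, A), -1)))
Mul(Mul(11, -6), Function('Z')(-3)) = Mul(Mul(11, -6), Mul(7, Pow(Add(1, -3), -1))) = Mul(-66, Mul(7, Pow(-2, -1))) = Mul(-66, Mul(7, Rational(-1, 2))) = Mul(-66, Rational(-7, 2)) = 231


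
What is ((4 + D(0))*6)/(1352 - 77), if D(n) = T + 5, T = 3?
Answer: 24/425 ≈ 0.056471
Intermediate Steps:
D(n) = 8 (D(n) = 3 + 5 = 8)
((4 + D(0))*6)/(1352 - 77) = ((4 + 8)*6)/(1352 - 77) = (12*6)/1275 = 72*(1/1275) = 24/425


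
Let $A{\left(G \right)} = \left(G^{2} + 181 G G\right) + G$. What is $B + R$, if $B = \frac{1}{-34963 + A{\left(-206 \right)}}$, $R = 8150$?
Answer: $\frac{62658691451}{7688183} \approx 8150.0$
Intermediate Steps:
$A{\left(G \right)} = G + 182 G^{2}$ ($A{\left(G \right)} = \left(G^{2} + 181 G^{2}\right) + G = 182 G^{2} + G = G + 182 G^{2}$)
$B = \frac{1}{7688183}$ ($B = \frac{1}{-34963 - 206 \left(1 + 182 \left(-206\right)\right)} = \frac{1}{-34963 - 206 \left(1 - 37492\right)} = \frac{1}{-34963 - -7723146} = \frac{1}{-34963 + 7723146} = \frac{1}{7688183} \approx 1.3007 \cdot 10^{-7}$)
$B + R = \frac{1}{7688183} + 8150 = \frac{62658691451}{7688183}$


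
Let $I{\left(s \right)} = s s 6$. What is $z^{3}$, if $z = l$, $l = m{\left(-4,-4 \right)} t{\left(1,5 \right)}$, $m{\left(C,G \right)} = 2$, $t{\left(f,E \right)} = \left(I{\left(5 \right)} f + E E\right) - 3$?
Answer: $40707584$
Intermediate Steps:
$I{\left(s \right)} = 6 s^{2}$ ($I{\left(s \right)} = s^{2} \cdot 6 = 6 s^{2}$)
$t{\left(f,E \right)} = -3 + E^{2} + 150 f$ ($t{\left(f,E \right)} = \left(6 \cdot 5^{2} f + E E\right) - 3 = \left(6 \cdot 25 f + E^{2}\right) - 3 = \left(150 f + E^{2}\right) - 3 = \left(E^{2} + 150 f\right) - 3 = -3 + E^{2} + 150 f$)
$l = 344$ ($l = 2 \left(-3 + 5^{2} + 150 \cdot 1\right) = 2 \left(-3 + 25 + 150\right) = 2 \cdot 172 = 344$)
$z = 344$
$z^{3} = 344^{3} = 40707584$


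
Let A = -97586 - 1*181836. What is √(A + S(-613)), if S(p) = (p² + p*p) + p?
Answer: √471503 ≈ 686.66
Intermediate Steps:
A = -279422 (A = -97586 - 181836 = -279422)
S(p) = p + 2*p² (S(p) = (p² + p²) + p = 2*p² + p = p + 2*p²)
√(A + S(-613)) = √(-279422 - 613*(1 + 2*(-613))) = √(-279422 - 613*(1 - 1226)) = √(-279422 - 613*(-1225)) = √(-279422 + 750925) = √471503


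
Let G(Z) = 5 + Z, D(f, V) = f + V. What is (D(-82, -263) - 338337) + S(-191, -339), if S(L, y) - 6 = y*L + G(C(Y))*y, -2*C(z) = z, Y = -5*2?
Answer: -277317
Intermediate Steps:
Y = -10
C(z) = -z/2
D(f, V) = V + f
S(L, y) = 6 + 10*y + L*y (S(L, y) = 6 + (y*L + (5 - 1/2*(-10))*y) = 6 + (L*y + (5 + 5)*y) = 6 + (L*y + 10*y) = 6 + (10*y + L*y) = 6 + 10*y + L*y)
(D(-82, -263) - 338337) + S(-191, -339) = ((-263 - 82) - 338337) + (6 + 10*(-339) - 191*(-339)) = (-345 - 338337) + (6 - 3390 + 64749) = -338682 + 61365 = -277317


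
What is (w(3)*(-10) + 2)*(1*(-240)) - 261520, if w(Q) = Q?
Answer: -254800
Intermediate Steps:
(w(3)*(-10) + 2)*(1*(-240)) - 261520 = (3*(-10) + 2)*(1*(-240)) - 261520 = (-30 + 2)*(-240) - 261520 = -28*(-240) - 261520 = 6720 - 261520 = -254800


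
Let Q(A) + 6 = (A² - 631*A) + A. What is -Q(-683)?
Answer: -896773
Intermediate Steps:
Q(A) = -6 + A² - 630*A (Q(A) = -6 + ((A² - 631*A) + A) = -6 + (A² - 630*A) = -6 + A² - 630*A)
-Q(-683) = -(-6 + (-683)² - 630*(-683)) = -(-6 + 466489 + 430290) = -1*896773 = -896773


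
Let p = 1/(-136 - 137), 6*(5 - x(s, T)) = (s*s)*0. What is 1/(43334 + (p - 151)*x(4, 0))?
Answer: 273/11624062 ≈ 2.3486e-5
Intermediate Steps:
x(s, T) = 5 (x(s, T) = 5 - s*s*0/6 = 5 - s**2*0/6 = 5 - 1/6*0 = 5 + 0 = 5)
p = -1/273 (p = 1/(-273) = -1/273 ≈ -0.0036630)
1/(43334 + (p - 151)*x(4, 0)) = 1/(43334 + (-1/273 - 151)*5) = 1/(43334 - 41224/273*5) = 1/(43334 - 206120/273) = 1/(11624062/273) = 273/11624062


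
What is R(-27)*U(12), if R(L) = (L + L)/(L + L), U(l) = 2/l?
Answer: ⅙ ≈ 0.16667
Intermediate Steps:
R(L) = 1 (R(L) = (2*L)/((2*L)) = (2*L)*(1/(2*L)) = 1)
R(-27)*U(12) = 1*(2/12) = 1*(2*(1/12)) = 1*(⅙) = ⅙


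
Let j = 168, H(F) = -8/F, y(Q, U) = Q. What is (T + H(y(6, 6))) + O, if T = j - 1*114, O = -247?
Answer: -583/3 ≈ -194.33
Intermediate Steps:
T = 54 (T = 168 - 1*114 = 168 - 114 = 54)
(T + H(y(6, 6))) + O = (54 - 8/6) - 247 = (54 - 8*⅙) - 247 = (54 - 4/3) - 247 = 158/3 - 247 = -583/3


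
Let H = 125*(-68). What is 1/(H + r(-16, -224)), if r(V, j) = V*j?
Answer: -1/4916 ≈ -0.00020342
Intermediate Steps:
H = -8500
1/(H + r(-16, -224)) = 1/(-8500 - 16*(-224)) = 1/(-8500 + 3584) = 1/(-4916) = -1/4916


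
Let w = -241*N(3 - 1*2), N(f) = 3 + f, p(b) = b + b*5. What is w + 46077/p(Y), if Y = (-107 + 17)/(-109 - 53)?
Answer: 128591/10 ≈ 12859.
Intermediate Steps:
Y = 5/9 (Y = -90/(-162) = -90*(-1/162) = 5/9 ≈ 0.55556)
p(b) = 6*b (p(b) = b + 5*b = 6*b)
w = -964 (w = -241*(3 + (3 - 1*2)) = -241*(3 + (3 - 2)) = -241*(3 + 1) = -241*4 = -964)
w + 46077/p(Y) = -964 + 46077/((6*(5/9))) = -964 + 46077/(10/3) = -964 + 46077*(3/10) = -964 + 138231/10 = 128591/10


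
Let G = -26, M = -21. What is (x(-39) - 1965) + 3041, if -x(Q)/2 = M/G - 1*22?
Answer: 14539/13 ≈ 1118.4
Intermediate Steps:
x(Q) = 551/13 (x(Q) = -2*(-21/(-26) - 1*22) = -2*(-21*(-1/26) - 22) = -2*(21/26 - 22) = -2*(-551/26) = 551/13)
(x(-39) - 1965) + 3041 = (551/13 - 1965) + 3041 = -24994/13 + 3041 = 14539/13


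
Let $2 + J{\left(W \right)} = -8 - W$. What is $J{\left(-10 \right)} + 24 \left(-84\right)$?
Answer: $-2016$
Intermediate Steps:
$J{\left(W \right)} = -10 - W$ ($J{\left(W \right)} = -2 - \left(8 + W\right) = -10 - W$)
$J{\left(-10 \right)} + 24 \left(-84\right) = \left(-10 - -10\right) + 24 \left(-84\right) = \left(-10 + 10\right) - 2016 = 0 - 2016 = -2016$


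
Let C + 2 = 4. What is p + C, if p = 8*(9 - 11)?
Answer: -14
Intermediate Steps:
C = 2 (C = -2 + 4 = 2)
p = -16 (p = 8*(-2) = -16)
p + C = -16 + 2 = -14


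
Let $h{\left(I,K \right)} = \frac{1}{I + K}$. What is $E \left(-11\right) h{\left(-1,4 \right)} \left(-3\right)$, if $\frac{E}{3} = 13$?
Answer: $429$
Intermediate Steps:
$E = 39$ ($E = 3 \cdot 13 = 39$)
$E \left(-11\right) h{\left(-1,4 \right)} \left(-3\right) = 39 \left(-11\right) \frac{1}{-1 + 4} \left(-3\right) = - 429 \cdot \frac{1}{3} \left(-3\right) = \left(-429\right) \left(-1\right) = 429$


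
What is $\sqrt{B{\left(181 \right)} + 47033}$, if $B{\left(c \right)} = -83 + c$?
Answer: $\sqrt{47131} \approx 217.1$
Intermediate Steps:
$\sqrt{B{\left(181 \right)} + 47033} = \sqrt{\left(-83 + 181\right) + 47033} = \sqrt{98 + 47033} = \sqrt{47131}$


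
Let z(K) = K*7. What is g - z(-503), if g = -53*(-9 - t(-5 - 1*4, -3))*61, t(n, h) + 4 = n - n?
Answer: 19686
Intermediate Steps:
t(n, h) = -4 (t(n, h) = -4 + (n - n) = -4 + 0 = -4)
z(K) = 7*K
g = 16165 (g = -53*(-9 - 1*(-4))*61 = -53*(-9 + 4)*61 = -53*(-5)*61 = 265*61 = 16165)
g - z(-503) = 16165 - 7*(-503) = 16165 - 1*(-3521) = 16165 + 3521 = 19686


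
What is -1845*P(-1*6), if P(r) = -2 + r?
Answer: 14760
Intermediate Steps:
-1845*P(-1*6) = -1845*(-2 - 1*6) = -1845*(-2 - 6) = -1845*(-8) = 14760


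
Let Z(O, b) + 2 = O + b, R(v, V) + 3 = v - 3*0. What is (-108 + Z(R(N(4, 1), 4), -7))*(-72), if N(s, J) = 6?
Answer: 8208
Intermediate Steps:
R(v, V) = -3 + v (R(v, V) = -3 + (v - 3*0) = -3 + (v + 0) = -3 + v)
Z(O, b) = -2 + O + b (Z(O, b) = -2 + (O + b) = -2 + O + b)
(-108 + Z(R(N(4, 1), 4), -7))*(-72) = (-108 + (-2 + (-3 + 6) - 7))*(-72) = (-108 + (-2 + 3 - 7))*(-72) = (-108 - 6)*(-72) = -114*(-72) = 8208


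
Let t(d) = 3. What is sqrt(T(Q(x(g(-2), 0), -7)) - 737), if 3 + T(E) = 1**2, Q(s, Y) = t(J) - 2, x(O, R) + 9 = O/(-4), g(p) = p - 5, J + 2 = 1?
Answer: I*sqrt(739) ≈ 27.185*I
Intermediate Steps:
J = -1 (J = -2 + 1 = -1)
g(p) = -5 + p
x(O, R) = -9 - O/4 (x(O, R) = -9 + O/(-4) = -9 + O*(-1/4) = -9 - O/4)
Q(s, Y) = 1 (Q(s, Y) = 3 - 2 = 1)
T(E) = -2 (T(E) = -3 + 1**2 = -3 + 1 = -2)
sqrt(T(Q(x(g(-2), 0), -7)) - 737) = sqrt(-2 - 737) = sqrt(-739) = I*sqrt(739)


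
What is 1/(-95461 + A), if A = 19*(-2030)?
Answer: -1/134031 ≈ -7.4610e-6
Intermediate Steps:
A = -38570
1/(-95461 + A) = 1/(-95461 - 38570) = 1/(-134031) = -1/134031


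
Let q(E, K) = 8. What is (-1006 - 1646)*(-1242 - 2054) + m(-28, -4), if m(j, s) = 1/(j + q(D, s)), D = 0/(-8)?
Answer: 174819839/20 ≈ 8.7410e+6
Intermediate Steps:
D = 0 (D = 0*(-⅛) = 0)
m(j, s) = 1/(8 + j) (m(j, s) = 1/(j + 8) = 1/(8 + j))
(-1006 - 1646)*(-1242 - 2054) + m(-28, -4) = (-1006 - 1646)*(-1242 - 2054) + 1/(8 - 28) = -2652*(-3296) + 1/(-20) = 8740992 - 1/20 = 174819839/20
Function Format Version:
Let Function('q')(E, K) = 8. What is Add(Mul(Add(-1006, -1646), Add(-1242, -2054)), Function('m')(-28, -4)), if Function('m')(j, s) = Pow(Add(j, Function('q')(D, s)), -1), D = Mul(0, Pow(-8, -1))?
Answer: Rational(174819839, 20) ≈ 8.7410e+6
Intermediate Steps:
D = 0 (D = Mul(0, Rational(-1, 8)) = 0)
Function('m')(j, s) = Pow(Add(8, j), -1) (Function('m')(j, s) = Pow(Add(j, 8), -1) = Pow(Add(8, j), -1))
Add(Mul(Add(-1006, -1646), Add(-1242, -2054)), Function('m')(-28, -4)) = Add(Mul(Add(-1006, -1646), Add(-1242, -2054)), Pow(Add(8, -28), -1)) = Add(Mul(-2652, -3296), Pow(-20, -1)) = Add(8740992, Rational(-1, 20)) = Rational(174819839, 20)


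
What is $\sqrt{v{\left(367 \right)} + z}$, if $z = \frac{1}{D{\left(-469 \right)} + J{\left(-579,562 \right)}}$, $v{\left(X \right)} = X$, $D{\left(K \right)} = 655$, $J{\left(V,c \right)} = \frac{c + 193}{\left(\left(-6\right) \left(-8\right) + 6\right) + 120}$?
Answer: $\frac{11 \sqrt{1596829741}}{22945} \approx 19.157$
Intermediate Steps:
$J{\left(V,c \right)} = \frac{193}{174} + \frac{c}{174}$ ($J{\left(V,c \right)} = \frac{193 + c}{\left(48 + 6\right) + 120} = \frac{193 + c}{54 + 120} = \frac{193 + c}{174} = \left(193 + c\right) \frac{1}{174} = \frac{193}{174} + \frac{c}{174}$)
$z = \frac{174}{114725}$ ($z = \frac{1}{655 + \left(\frac{193}{174} + \frac{1}{174} \cdot 562\right)} = \frac{1}{655 + \left(\frac{193}{174} + \frac{281}{87}\right)} = \frac{1}{655 + \frac{755}{174}} = \frac{1}{\frac{114725}{174}} = \frac{174}{114725} \approx 0.0015167$)
$\sqrt{v{\left(367 \right)} + z} = \sqrt{367 + \frac{174}{114725}} = \sqrt{\frac{42104249}{114725}} = \frac{11 \sqrt{1596829741}}{22945}$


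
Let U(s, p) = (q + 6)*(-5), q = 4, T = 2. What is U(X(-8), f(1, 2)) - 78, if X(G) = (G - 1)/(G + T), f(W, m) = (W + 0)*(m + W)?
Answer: -128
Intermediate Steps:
f(W, m) = W*(W + m)
X(G) = (-1 + G)/(2 + G) (X(G) = (G - 1)/(G + 2) = (-1 + G)/(2 + G))
U(s, p) = -50 (U(s, p) = (4 + 6)*(-5) = 10*(-5) = -50)
U(X(-8), f(1, 2)) - 78 = -50 - 78 = -128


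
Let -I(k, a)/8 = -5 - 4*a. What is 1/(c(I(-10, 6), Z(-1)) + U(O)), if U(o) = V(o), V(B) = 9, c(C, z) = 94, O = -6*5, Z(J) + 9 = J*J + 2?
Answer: 1/103 ≈ 0.0097087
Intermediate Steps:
I(k, a) = 40 + 32*a (I(k, a) = -8*(-5 - 4*a) = 40 + 32*a)
Z(J) = -7 + J**2 (Z(J) = -9 + (J*J + 2) = -9 + (J**2 + 2) = -9 + (2 + J**2) = -7 + J**2)
O = -30
U(o) = 9
1/(c(I(-10, 6), Z(-1)) + U(O)) = 1/(94 + 9) = 1/103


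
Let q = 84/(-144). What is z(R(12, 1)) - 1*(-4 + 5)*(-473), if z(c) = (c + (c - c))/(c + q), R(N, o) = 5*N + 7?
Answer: 377785/797 ≈ 474.01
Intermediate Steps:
q = -7/12 (q = 84*(-1/144) = -7/12 ≈ -0.58333)
R(N, o) = 7 + 5*N
z(c) = c/(-7/12 + c) (z(c) = (c + (c - c))/(c - 7/12) = (c + 0)/(-7/12 + c) = c/(-7/12 + c))
z(R(12, 1)) - 1*(-4 + 5)*(-473) = 12*(7 + 5*12)/(-7 + 12*(7 + 5*12)) - 1*(-4 + 5)*(-473) = 12*(7 + 60)/(-7 + 12*(7 + 60)) - 1*1*(-473) = 12*67/(-7 + 12*67) - (-473) = 12*67/(-7 + 804) - 1*(-473) = 12*67/797 + 473 = 12*67*(1/797) + 473 = 804/797 + 473 = 377785/797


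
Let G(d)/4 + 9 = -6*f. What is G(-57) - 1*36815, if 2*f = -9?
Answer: -36743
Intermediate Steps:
f = -9/2 (f = (1/2)*(-9) = -9/2 ≈ -4.5000)
G(d) = 72 (G(d) = -36 + 4*(-6*(-9/2)) = -36 + 4*27 = -36 + 108 = 72)
G(-57) - 1*36815 = 72 - 1*36815 = 72 - 36815 = -36743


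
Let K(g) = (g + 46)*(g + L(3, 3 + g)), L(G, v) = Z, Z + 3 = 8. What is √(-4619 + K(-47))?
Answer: I*√4577 ≈ 67.654*I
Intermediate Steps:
Z = 5 (Z = -3 + 8 = 5)
L(G, v) = 5
K(g) = (5 + g)*(46 + g) (K(g) = (g + 46)*(g + 5) = (46 + g)*(5 + g) = (5 + g)*(46 + g))
√(-4619 + K(-47)) = √(-4619 + (230 + (-47)² + 51*(-47))) = √(-4619 + (230 + 2209 - 2397)) = √(-4619 + 42) = √(-4577) = I*√4577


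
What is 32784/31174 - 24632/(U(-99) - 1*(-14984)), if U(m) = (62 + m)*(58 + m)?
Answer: -113454592/257201087 ≈ -0.44111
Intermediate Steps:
U(m) = (58 + m)*(62 + m)
32784/31174 - 24632/(U(-99) - 1*(-14984)) = 32784/31174 - 24632/((3596 + (-99)² + 120*(-99)) - 1*(-14984)) = 32784*(1/31174) - 24632/((3596 + 9801 - 11880) + 14984) = 16392/15587 - 24632/(1517 + 14984) = 16392/15587 - 24632/16501 = -113454592/257201087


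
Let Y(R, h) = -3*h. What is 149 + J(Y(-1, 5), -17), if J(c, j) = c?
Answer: 134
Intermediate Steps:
149 + J(Y(-1, 5), -17) = 149 - 3*5 = 149 - 15 = 134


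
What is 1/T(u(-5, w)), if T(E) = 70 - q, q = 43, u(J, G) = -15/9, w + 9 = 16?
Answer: 1/27 ≈ 0.037037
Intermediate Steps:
w = 7 (w = -9 + 16 = 7)
u(J, G) = -5/3 (u(J, G) = -15*⅑ = -5/3)
T(E) = 27 (T(E) = 70 - 1*43 = 70 - 43 = 27)
1/T(u(-5, w)) = 1/27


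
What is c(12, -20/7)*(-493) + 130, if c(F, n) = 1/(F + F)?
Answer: 2627/24 ≈ 109.46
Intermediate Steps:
c(F, n) = 1/(2*F)
c(12, -20/7)*(-493) + 130 = ((½)/12)*(-493) + 130 = ((½)*(1/12))*(-493) + 130 = (1/24)*(-493) + 130 = -493/24 + 130 = 2627/24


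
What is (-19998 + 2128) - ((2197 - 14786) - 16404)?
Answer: 11123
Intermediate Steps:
(-19998 + 2128) - ((2197 - 14786) - 16404) = -17870 - (-12589 - 16404) = -17870 - 1*(-28993) = -17870 + 28993 = 11123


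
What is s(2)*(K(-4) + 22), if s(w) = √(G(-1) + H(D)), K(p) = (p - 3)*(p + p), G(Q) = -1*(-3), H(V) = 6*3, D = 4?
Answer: 78*√21 ≈ 357.44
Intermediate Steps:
H(V) = 18
G(Q) = 3
K(p) = 2*p*(-3 + p) (K(p) = (-3 + p)*(2*p) = 2*p*(-3 + p))
s(w) = √21 (s(w) = √(3 + 18) = √21)
s(2)*(K(-4) + 22) = √21*(2*(-4)*(-3 - 4) + 22) = √21*(2*(-4)*(-7) + 22) = √21*(56 + 22) = √21*78 = 78*√21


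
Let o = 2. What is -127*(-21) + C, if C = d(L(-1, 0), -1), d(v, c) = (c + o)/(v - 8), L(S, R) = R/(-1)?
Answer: 21335/8 ≈ 2666.9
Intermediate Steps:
L(S, R) = -R (L(S, R) = R*(-1) = -R)
d(v, c) = (2 + c)/(-8 + v) (d(v, c) = (c + 2)/(v - 8) = (2 + c)/(-8 + v))
C = -1/8 (C = (2 - 1)/(-8 - 1*0) = 1/(-8 + 0) = 1/(-8) = -1/8*1 = -1/8 ≈ -0.12500)
-127*(-21) + C = -127*(-21) - 1/8 = 2667 - 1/8 = 21335/8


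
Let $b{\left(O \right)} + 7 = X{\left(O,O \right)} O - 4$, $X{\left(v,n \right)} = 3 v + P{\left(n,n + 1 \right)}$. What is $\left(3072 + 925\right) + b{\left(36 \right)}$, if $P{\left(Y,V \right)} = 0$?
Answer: $7874$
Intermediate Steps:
$X{\left(v,n \right)} = 3 v$ ($X{\left(v,n \right)} = 3 v + 0 = 3 v$)
$b{\left(O \right)} = -11 + 3 O^{2}$ ($b{\left(O \right)} = -7 + \left(3 O O - 4\right) = -7 + \left(3 O^{2} - 4\right) = -7 + \left(-4 + 3 O^{2}\right) = -11 + 3 O^{2}$)
$\left(3072 + 925\right) + b{\left(36 \right)} = \left(3072 + 925\right) - \left(11 - 3 \cdot 36^{2}\right) = 3997 + \left(-11 + 3 \cdot 1296\right) = 3997 + \left(-11 + 3888\right) = 3997 + 3877 = 7874$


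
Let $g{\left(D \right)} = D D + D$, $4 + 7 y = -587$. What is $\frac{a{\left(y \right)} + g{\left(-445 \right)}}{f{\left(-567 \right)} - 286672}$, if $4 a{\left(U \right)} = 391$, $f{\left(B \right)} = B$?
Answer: $- \frac{790711}{1148956} \approx -0.6882$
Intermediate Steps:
$y = - \frac{591}{7}$ ($y = - \frac{4}{7} + \frac{1}{7} \left(-587\right) = - \frac{4}{7} - \frac{587}{7} = - \frac{591}{7} \approx -84.429$)
$a{\left(U \right)} = \frac{391}{4}$ ($a{\left(U \right)} = \frac{1}{4} \cdot 391 = \frac{391}{4}$)
$g{\left(D \right)} = D + D^{2}$ ($g{\left(D \right)} = D^{2} + D = D + D^{2}$)
$\frac{a{\left(y \right)} + g{\left(-445 \right)}}{f{\left(-567 \right)} - 286672} = \frac{\frac{391}{4} - 445 \left(1 - 445\right)}{-567 - 286672} = \frac{\frac{391}{4} - -197580}{-287239} = \left(\frac{391}{4} + 197580\right) \left(- \frac{1}{287239}\right) = \frac{790711}{4} \left(- \frac{1}{287239}\right) = - \frac{790711}{1148956}$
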